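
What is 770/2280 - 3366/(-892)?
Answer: 209033/50844 ≈ 4.1113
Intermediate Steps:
770/2280 - 3366/(-892) = 770*(1/2280) - 3366*(-1/892) = 77/228 + 1683/446 = 209033/50844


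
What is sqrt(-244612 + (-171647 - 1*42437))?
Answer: 2*I*sqrt(114674) ≈ 677.27*I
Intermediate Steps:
sqrt(-244612 + (-171647 - 1*42437)) = sqrt(-244612 + (-171647 - 42437)) = sqrt(-244612 - 214084) = sqrt(-458696) = 2*I*sqrt(114674)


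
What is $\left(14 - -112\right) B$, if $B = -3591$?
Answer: $-452466$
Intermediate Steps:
$\left(14 - -112\right) B = \left(14 - -112\right) \left(-3591\right) = \left(14 + 112\right) \left(-3591\right) = 126 \left(-3591\right) = -452466$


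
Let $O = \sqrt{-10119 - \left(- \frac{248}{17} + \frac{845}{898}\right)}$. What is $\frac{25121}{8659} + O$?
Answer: $\frac{25121}{8659} + \frac{i \sqrt{2355060096790}}{15266} \approx 2.9011 + 100.53 i$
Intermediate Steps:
$O = \frac{i \sqrt{2355060096790}}{15266}$ ($O = \sqrt{-10119 - - \frac{208339}{15266}} = \sqrt{-10119 + \left(- \frac{845}{898} + \frac{248}{17}\right)} = \sqrt{-10119 + \frac{208339}{15266}} = \sqrt{- \frac{154268315}{15266}} = \frac{i \sqrt{2355060096790}}{15266} \approx 100.53 i$)
$\frac{25121}{8659} + O = \frac{25121}{8659} + \frac{i \sqrt{2355060096790}}{15266}$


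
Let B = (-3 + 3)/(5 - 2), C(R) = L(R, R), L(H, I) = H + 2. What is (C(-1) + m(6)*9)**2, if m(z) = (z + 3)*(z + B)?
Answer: 237169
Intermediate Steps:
L(H, I) = 2 + H
C(R) = 2 + R
B = 0 (B = 0/3 = 0*(1/3) = 0)
m(z) = z*(3 + z) (m(z) = (z + 3)*(z + 0) = (3 + z)*z = z*(3 + z))
(C(-1) + m(6)*9)**2 = ((2 - 1) + (6*(3 + 6))*9)**2 = (1 + (6*9)*9)**2 = (1 + 54*9)**2 = (1 + 486)**2 = 487**2 = 237169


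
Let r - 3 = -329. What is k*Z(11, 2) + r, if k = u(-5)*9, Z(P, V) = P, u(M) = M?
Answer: -821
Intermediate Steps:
r = -326 (r = 3 - 329 = -326)
k = -45 (k = -5*9 = -45)
k*Z(11, 2) + r = -45*11 - 326 = -495 - 326 = -821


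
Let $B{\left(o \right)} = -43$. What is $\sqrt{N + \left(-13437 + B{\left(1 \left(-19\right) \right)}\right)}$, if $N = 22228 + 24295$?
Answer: $\sqrt{33043} \approx 181.78$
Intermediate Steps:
$N = 46523$
$\sqrt{N + \left(-13437 + B{\left(1 \left(-19\right) \right)}\right)} = \sqrt{46523 - 13480} = \sqrt{33043}$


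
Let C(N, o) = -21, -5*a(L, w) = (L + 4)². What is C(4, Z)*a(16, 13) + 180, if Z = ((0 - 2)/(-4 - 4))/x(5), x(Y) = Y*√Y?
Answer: 1860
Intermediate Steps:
x(Y) = Y^(3/2)
a(L, w) = -(4 + L)²/5 (a(L, w) = -(L + 4)²/5 = -(4 + L)²/5)
Z = √5/100 (Z = ((0 - 2)/(-4 - 4))/(5^(3/2)) = (-2/(-8))/((5*√5)) = (-2*(-⅛))*(√5/25) = (√5/25)/4 = √5/100 ≈ 0.022361)
C(4, Z)*a(16, 13) + 180 = -(-21)*(4 + 16)²/5 + 180 = -(-21)*20²/5 + 180 = -(-21)*400/5 + 180 = -21*(-80) + 180 = 1680 + 180 = 1860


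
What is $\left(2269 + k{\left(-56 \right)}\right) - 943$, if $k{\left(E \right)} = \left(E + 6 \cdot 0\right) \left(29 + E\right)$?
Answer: $2838$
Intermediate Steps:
$k{\left(E \right)} = E \left(29 + E\right)$ ($k{\left(E \right)} = \left(E + 0\right) \left(29 + E\right) = E \left(29 + E\right)$)
$\left(2269 + k{\left(-56 \right)}\right) - 943 = \left(2269 - 56 \left(29 - 56\right)\right) - 943 = \left(2269 - -1512\right) - 943 = \left(2269 + 1512\right) - 943 = 3781 - 943 = 2838$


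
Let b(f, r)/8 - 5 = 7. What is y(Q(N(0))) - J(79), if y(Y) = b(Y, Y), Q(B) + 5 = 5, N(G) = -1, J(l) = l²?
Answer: -6145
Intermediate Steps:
b(f, r) = 96 (b(f, r) = 40 + 8*7 = 40 + 56 = 96)
Q(B) = 0 (Q(B) = -5 + 5 = 0)
y(Y) = 96
y(Q(N(0))) - J(79) = 96 - 1*79² = 96 - 1*6241 = 96 - 6241 = -6145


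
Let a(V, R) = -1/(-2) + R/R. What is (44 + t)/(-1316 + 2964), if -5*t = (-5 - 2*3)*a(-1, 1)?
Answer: 473/16480 ≈ 0.028701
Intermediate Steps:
a(V, R) = 3/2 (a(V, R) = -1*(-½) + 1 = ½ + 1 = 3/2)
t = 33/10 (t = -(-5 - 2*3)*3/(5*2) = -(-5 - 6)*3/(5*2) = -(-11)*3/(5*2) = -⅕*(-33/2) = 33/10 ≈ 3.3000)
(44 + t)/(-1316 + 2964) = (44 + 33/10)/(-1316 + 2964) = (473/10)/1648 = (473/10)*(1/1648) = 473/16480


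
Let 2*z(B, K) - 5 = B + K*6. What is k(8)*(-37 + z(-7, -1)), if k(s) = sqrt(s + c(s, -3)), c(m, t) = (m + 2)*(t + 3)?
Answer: -82*sqrt(2) ≈ -115.97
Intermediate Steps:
c(m, t) = (2 + m)*(3 + t)
z(B, K) = 5/2 + B/2 + 3*K (z(B, K) = 5/2 + (B + K*6)/2 = 5/2 + (B + 6*K)/2 = 5/2 + (B/2 + 3*K) = 5/2 + B/2 + 3*K)
k(s) = sqrt(s) (k(s) = sqrt(s + (6 + 2*(-3) + 3*s + s*(-3))) = sqrt(s + (6 - 6 + 3*s - 3*s)) = sqrt(s + 0) = sqrt(s))
k(8)*(-37 + z(-7, -1)) = sqrt(8)*(-37 + (5/2 + (1/2)*(-7) + 3*(-1))) = (2*sqrt(2))*(-37 + (5/2 - 7/2 - 3)) = (2*sqrt(2))*(-37 - 4) = (2*sqrt(2))*(-41) = -82*sqrt(2)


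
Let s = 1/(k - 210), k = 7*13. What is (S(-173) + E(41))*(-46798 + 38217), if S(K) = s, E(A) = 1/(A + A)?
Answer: -317497/9758 ≈ -32.537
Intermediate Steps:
k = 91
E(A) = 1/(2*A)
s = -1/119 (s = 1/(91 - 210) = 1/(-119) = -1/119 ≈ -0.0084034)
S(K) = -1/119
(S(-173) + E(41))*(-46798 + 38217) = (-1/119 + (½)/41)*(-46798 + 38217) = (-1/119 + (½)*(1/41))*(-8581) = (-1/119 + 1/82)*(-8581) = (37/9758)*(-8581) = -317497/9758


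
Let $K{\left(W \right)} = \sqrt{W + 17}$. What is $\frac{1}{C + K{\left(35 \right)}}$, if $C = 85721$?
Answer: $\frac{85721}{7348089789} - \frac{2 \sqrt{13}}{7348089789} \approx 1.1665 \cdot 10^{-5}$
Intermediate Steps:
$K{\left(W \right)} = \sqrt{17 + W}$
$\frac{1}{C + K{\left(35 \right)}} = \frac{1}{85721 + \sqrt{17 + 35}} = \frac{1}{85721 + \sqrt{52}} = \frac{1}{85721 + 2 \sqrt{13}}$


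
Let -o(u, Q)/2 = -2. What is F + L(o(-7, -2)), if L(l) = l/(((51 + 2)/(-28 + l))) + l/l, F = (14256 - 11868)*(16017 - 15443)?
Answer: 72647693/53 ≈ 1.3707e+6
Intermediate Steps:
o(u, Q) = 4 (o(u, Q) = -2*(-2) = 4)
F = 1370712 (F = 2388*574 = 1370712)
L(l) = 1 + l*(-28/53 + l/53) (L(l) = l/((53/(-28 + l))) + 1 = l*(-28/53 + l/53) + 1 = 1 + l*(-28/53 + l/53))
F + L(o(-7, -2)) = 1370712 + (1 - 28/53*4 + (1/53)*4²) = 1370712 + (1 - 112/53 + (1/53)*16) = 1370712 + (1 - 112/53 + 16/53) = 1370712 - 43/53 = 72647693/53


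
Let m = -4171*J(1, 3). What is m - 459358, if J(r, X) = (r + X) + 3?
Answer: -488555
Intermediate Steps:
J(r, X) = 3 + X + r (J(r, X) = (X + r) + 3 = 3 + X + r)
m = -29197 (m = -4171*(3 + 3 + 1) = -4171*7 = -29197)
m - 459358 = -29197 - 459358 = -488555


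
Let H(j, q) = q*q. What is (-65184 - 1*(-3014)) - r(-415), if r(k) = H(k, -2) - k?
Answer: -62589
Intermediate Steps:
H(j, q) = q**2
r(k) = 4 - k (r(k) = (-2)**2 - k = 4 - k)
(-65184 - 1*(-3014)) - r(-415) = (-65184 - 1*(-3014)) - (4 - 1*(-415)) = (-65184 + 3014) - (4 + 415) = -62170 - 1*419 = -62170 - 419 = -62589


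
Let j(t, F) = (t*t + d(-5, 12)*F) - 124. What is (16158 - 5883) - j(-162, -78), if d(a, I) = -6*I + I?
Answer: -20525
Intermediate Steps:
d(a, I) = -5*I
j(t, F) = -124 + t² - 60*F (j(t, F) = (t*t + (-5*12)*F) - 124 = (t² - 60*F) - 124 = -124 + t² - 60*F)
(16158 - 5883) - j(-162, -78) = (16158 - 5883) - (-124 + (-162)² - 60*(-78)) = 10275 - (-124 + 26244 + 4680) = 10275 - 1*30800 = 10275 - 30800 = -20525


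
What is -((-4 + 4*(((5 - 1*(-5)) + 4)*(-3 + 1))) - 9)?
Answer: 125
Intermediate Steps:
-((-4 + 4*(((5 - 1*(-5)) + 4)*(-3 + 1))) - 9) = -((-4 + 4*(((5 + 5) + 4)*(-2))) - 9) = -((-4 + 4*((10 + 4)*(-2))) - 9) = -((-4 + 4*(14*(-2))) - 9) = -((-4 + 4*(-28)) - 9) = -((-4 - 112) - 9) = -(-116 - 9) = -1*(-125) = 125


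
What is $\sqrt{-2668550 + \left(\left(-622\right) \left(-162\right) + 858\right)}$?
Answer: $4 i \sqrt{160433} \approx 1602.2 i$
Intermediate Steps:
$\sqrt{-2668550 + \left(\left(-622\right) \left(-162\right) + 858\right)} = \sqrt{-2668550 + \left(100764 + 858\right)} = \sqrt{-2668550 + 101622} = \sqrt{-2566928} = 4 i \sqrt{160433}$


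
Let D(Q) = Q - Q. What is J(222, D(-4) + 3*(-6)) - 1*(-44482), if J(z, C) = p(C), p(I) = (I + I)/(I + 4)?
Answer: 311392/7 ≈ 44485.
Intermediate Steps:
p(I) = 2*I/(4 + I) (p(I) = (2*I)/(4 + I) = 2*I/(4 + I))
D(Q) = 0
J(z, C) = 2*C/(4 + C)
J(222, D(-4) + 3*(-6)) - 1*(-44482) = 2*(0 + 3*(-6))/(4 + (0 + 3*(-6))) - 1*(-44482) = 2*(0 - 18)/(4 + (0 - 18)) + 44482 = 2*(-18)/(4 - 18) + 44482 = 2*(-18)/(-14) + 44482 = 2*(-18)*(-1/14) + 44482 = 18/7 + 44482 = 311392/7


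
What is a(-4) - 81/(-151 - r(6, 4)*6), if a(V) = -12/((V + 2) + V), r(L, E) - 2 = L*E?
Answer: 695/307 ≈ 2.2638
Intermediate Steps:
r(L, E) = 2 + E*L (r(L, E) = 2 + L*E = 2 + E*L)
a(V) = -12/(2 + 2*V) (a(V) = -12/((2 + V) + V) = -12/(2 + 2*V))
a(-4) - 81/(-151 - r(6, 4)*6) = -6/(1 - 4) - 81/(-151 - (2 + 4*6)*6) = -6/(-3) - 81/(-151 - (2 + 24)*6) = -6*(-⅓) - 81/(-151 - 1*26*6) = 2 - 81/(-151 - 26*6) = 2 - 81/(-151 - 156) = 2 - 81/(-307) = 2 - 81*(-1/307) = 2 + 81/307 = 695/307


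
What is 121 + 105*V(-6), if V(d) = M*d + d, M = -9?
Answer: 5161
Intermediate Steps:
V(d) = -8*d (V(d) = -9*d + d = -8*d)
121 + 105*V(-6) = 121 + 105*(-8*(-6)) = 121 + 105*48 = 121 + 5040 = 5161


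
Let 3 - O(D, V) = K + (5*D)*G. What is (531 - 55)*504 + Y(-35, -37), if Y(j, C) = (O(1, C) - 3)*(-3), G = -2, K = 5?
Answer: 239889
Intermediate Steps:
O(D, V) = -2 + 10*D (O(D, V) = 3 - (5 + (5*D)*(-2)) = 3 - (5 - 10*D) = 3 + (-5 + 10*D) = -2 + 10*D)
Y(j, C) = -15 (Y(j, C) = ((-2 + 10*1) - 3)*(-3) = ((-2 + 10) - 3)*(-3) = (8 - 3)*(-3) = 5*(-3) = -15)
(531 - 55)*504 + Y(-35, -37) = (531 - 55)*504 - 15 = 476*504 - 15 = 239904 - 15 = 239889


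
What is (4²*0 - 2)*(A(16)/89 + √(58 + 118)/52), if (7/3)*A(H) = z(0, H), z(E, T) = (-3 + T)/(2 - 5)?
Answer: 26/623 - 2*√11/13 ≈ -0.46852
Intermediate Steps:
z(E, T) = 1 - T/3 (z(E, T) = (-3 + T)/(-3) = (-3 + T)*(-⅓) = 1 - T/3)
A(H) = 3/7 - H/7 (A(H) = 3*(1 - H/3)/7 = 3/7 - H/7)
(4²*0 - 2)*(A(16)/89 + √(58 + 118)/52) = (4²*0 - 2)*((3/7 - ⅐*16)/89 + √(58 + 118)/52) = (16*0 - 2)*((3/7 - 16/7)*(1/89) + √176*(1/52)) = (0 - 2)*(-13/7*1/89 + (4*√11)*(1/52)) = -2*(-13/623 + √11/13) = 26/623 - 2*√11/13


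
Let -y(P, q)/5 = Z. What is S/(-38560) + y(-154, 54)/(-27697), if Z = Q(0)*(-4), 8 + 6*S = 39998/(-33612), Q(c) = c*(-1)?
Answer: 154447/3888236160 ≈ 3.9722e-5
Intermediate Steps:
Q(c) = -c
S = -154447/100836 (S = -4/3 + (39998/(-33612))/6 = -4/3 + (39998*(-1/33612))/6 = -4/3 + (1/6)*(-19999/16806) = -4/3 - 19999/100836 = -154447/100836 ≈ -1.5317)
Z = 0 (Z = -1*0*(-4) = 0*(-4) = 0)
y(P, q) = 0 (y(P, q) = -5*0 = 0)
S/(-38560) + y(-154, 54)/(-27697) = -154447/100836/(-38560) + 0/(-27697) = -154447/100836*(-1/38560) + 0*(-1/27697) = 154447/3888236160 + 0 = 154447/3888236160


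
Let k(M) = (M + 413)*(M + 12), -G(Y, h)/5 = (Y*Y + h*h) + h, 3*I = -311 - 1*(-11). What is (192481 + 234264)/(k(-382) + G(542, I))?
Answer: -85349/305958 ≈ -0.27896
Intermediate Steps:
I = -100 (I = (-311 - 1*(-11))/3 = (-311 + 11)/3 = (1/3)*(-300) = -100)
G(Y, h) = -5*h - 5*Y**2 - 5*h**2 (G(Y, h) = -5*((Y*Y + h*h) + h) = -5*((Y**2 + h**2) + h) = -5*(h + Y**2 + h**2) = -5*h - 5*Y**2 - 5*h**2)
k(M) = (12 + M)*(413 + M) (k(M) = (413 + M)*(12 + M) = (12 + M)*(413 + M))
(192481 + 234264)/(k(-382) + G(542, I)) = (192481 + 234264)/((4956 + (-382)**2 + 425*(-382)) + (-5*(-100) - 5*542**2 - 5*(-100)**2)) = 426745/((4956 + 145924 - 162350) + (500 - 5*293764 - 5*10000)) = 426745/(-11470 + (500 - 1468820 - 50000)) = 426745/(-11470 - 1518320) = 426745/(-1529790) = 426745*(-1/1529790) = -85349/305958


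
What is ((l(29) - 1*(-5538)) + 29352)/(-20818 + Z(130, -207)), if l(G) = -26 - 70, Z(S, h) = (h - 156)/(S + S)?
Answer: -9046440/5413043 ≈ -1.6712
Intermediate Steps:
Z(S, h) = (-156 + h)/(2*S) (Z(S, h) = (-156 + h)/((2*S)) = (-156 + h)*(1/(2*S)) = (-156 + h)/(2*S))
l(G) = -96
((l(29) - 1*(-5538)) + 29352)/(-20818 + Z(130, -207)) = ((-96 - 1*(-5538)) + 29352)/(-20818 + (1/2)*(-156 - 207)/130) = ((-96 + 5538) + 29352)/(-20818 + (1/2)*(1/130)*(-363)) = (5442 + 29352)/(-20818 - 363/260) = 34794/(-5413043/260) = 34794*(-260/5413043) = -9046440/5413043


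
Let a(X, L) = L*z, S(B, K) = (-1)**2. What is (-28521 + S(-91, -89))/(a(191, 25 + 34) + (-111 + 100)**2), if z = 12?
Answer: -28520/829 ≈ -34.403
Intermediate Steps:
S(B, K) = 1
a(X, L) = 12*L (a(X, L) = L*12 = 12*L)
(-28521 + S(-91, -89))/(a(191, 25 + 34) + (-111 + 100)**2) = (-28521 + 1)/(12*(25 + 34) + (-111 + 100)**2) = -28520/(12*59 + (-11)**2) = -28520/(708 + 121) = -28520/829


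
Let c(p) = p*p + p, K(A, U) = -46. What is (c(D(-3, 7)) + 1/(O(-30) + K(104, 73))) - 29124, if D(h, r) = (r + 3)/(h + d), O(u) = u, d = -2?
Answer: -2213273/76 ≈ -29122.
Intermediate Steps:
D(h, r) = (3 + r)/(-2 + h) (D(h, r) = (r + 3)/(h - 2) = (3 + r)/(-2 + h))
c(p) = p + p**2 (c(p) = p**2 + p = p + p**2)
(c(D(-3, 7)) + 1/(O(-30) + K(104, 73))) - 29124 = (((3 + 7)/(-2 - 3))*(1 + (3 + 7)/(-2 - 3)) + 1/(-30 - 46)) - 29124 = ((10/(-5))*(1 + 10/(-5)) + 1/(-76)) - 29124 = ((-1/5*10)*(1 - 1/5*10) - 1/76) - 29124 = (-2*(1 - 2) - 1/76) - 29124 = (-2*(-1) - 1/76) - 29124 = (2 - 1/76) - 29124 = 151/76 - 29124 = -2213273/76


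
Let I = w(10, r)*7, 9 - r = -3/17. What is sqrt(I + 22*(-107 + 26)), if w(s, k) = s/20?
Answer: I*sqrt(7114)/2 ≈ 42.172*I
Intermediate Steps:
r = 156/17 (r = 9 - (-3)/17 = 9 - 1*(-3/17) = 9 + 3/17 = 156/17 ≈ 9.1765)
w(s, k) = s/20 (w(s, k) = s*(1/20) = s/20)
I = 7/2 (I = ((1/20)*10)*7 = (1/2)*7 = 7/2 ≈ 3.5000)
sqrt(I + 22*(-107 + 26)) = sqrt(7/2 + 22*(-107 + 26)) = sqrt(7/2 + 22*(-81)) = sqrt(7/2 - 1782) = sqrt(-3557/2) = I*sqrt(7114)/2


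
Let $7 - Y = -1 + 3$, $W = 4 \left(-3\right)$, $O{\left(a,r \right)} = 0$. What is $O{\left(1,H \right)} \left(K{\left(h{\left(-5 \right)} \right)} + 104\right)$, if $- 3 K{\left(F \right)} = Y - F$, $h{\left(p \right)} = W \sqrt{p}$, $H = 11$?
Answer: $0$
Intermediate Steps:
$W = -12$
$Y = 5$ ($Y = 7 - \left(-1 + 3\right) = 7 - 2 = 5$)
$h{\left(p \right)} = - 12 \sqrt{p}$
$K{\left(F \right)} = - \frac{5}{3} + \frac{F}{3}$ ($K{\left(F \right)} = - \frac{5 - F}{3} = - \frac{5}{3} + \frac{F}{3}$)
$O{\left(1,H \right)} \left(K{\left(h{\left(-5 \right)} \right)} + 104\right) = 0 \left(\left(- \frac{5}{3} + \frac{\left(-12\right) \sqrt{-5}}{3}\right) + 104\right) = 0 \left(\left(- \frac{5}{3} + \frac{\left(-12\right) i \sqrt{5}}{3}\right) + 104\right) = 0 \left(\left(- \frac{5}{3} - 4 i \sqrt{5}\right) + 104\right) = 0 \left(\frac{307}{3} - 4 i \sqrt{5}\right) = 0$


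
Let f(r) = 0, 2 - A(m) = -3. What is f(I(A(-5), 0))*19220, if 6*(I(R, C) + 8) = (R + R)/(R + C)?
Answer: 0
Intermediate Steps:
A(m) = 5 (A(m) = 2 - 1*(-3) = 2 + 3 = 5)
I(R, C) = -8 + R/(3*(C + R)) (I(R, C) = -8 + ((R + R)/(R + C))/6 = -8 + ((2*R)/(C + R))/6 = -8 + (2*R/(C + R))/6 = -8 + R/(3*(C + R)))
f(I(A(-5), 0))*19220 = 0*19220 = 0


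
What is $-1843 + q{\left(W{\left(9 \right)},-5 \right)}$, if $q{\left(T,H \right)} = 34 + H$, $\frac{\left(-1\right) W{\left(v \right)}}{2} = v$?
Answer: $-1814$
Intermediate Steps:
$W{\left(v \right)} = - 2 v$
$-1843 + q{\left(W{\left(9 \right)},-5 \right)} = -1843 + \left(34 - 5\right) = -1843 + 29 = -1814$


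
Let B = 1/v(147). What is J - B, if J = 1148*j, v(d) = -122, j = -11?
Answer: -1540615/122 ≈ -12628.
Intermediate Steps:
J = -12628 (J = 1148*(-11) = -12628)
B = -1/122 (B = 1/(-122) = -1/122 ≈ -0.0081967)
J - B = -12628 - 1*(-1/122) = -12628 + 1/122 = -1540615/122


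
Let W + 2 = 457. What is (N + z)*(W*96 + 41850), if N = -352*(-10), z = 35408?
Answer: 3329511840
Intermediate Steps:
W = 455 (W = -2 + 457 = 455)
N = 3520
(N + z)*(W*96 + 41850) = (3520 + 35408)*(455*96 + 41850) = 38928*(43680 + 41850) = 38928*85530 = 3329511840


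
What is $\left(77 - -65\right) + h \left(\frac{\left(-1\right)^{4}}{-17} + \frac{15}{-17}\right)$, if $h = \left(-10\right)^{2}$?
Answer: $\frac{814}{17} \approx 47.882$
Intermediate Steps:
$h = 100$
$\left(77 - -65\right) + h \left(\frac{\left(-1\right)^{4}}{-17} + \frac{15}{-17}\right) = \left(77 - -65\right) + 100 \left(\frac{\left(-1\right)^{4}}{-17} + \frac{15}{-17}\right) = \left(77 + 65\right) + 100 \left(1 \left(- \frac{1}{17}\right) + 15 \left(- \frac{1}{17}\right)\right) = 142 + 100 \left(- \frac{1}{17} - \frac{15}{17}\right) = 142 + 100 \left(- \frac{16}{17}\right) = 142 - \frac{1600}{17} = \frac{814}{17}$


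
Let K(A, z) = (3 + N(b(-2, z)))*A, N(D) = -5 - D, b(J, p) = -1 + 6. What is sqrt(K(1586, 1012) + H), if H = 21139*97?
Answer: sqrt(2039381) ≈ 1428.1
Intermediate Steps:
b(J, p) = 5
K(A, z) = -7*A (K(A, z) = (3 + (-5 - 1*5))*A = (3 + (-5 - 5))*A = (3 - 10)*A = -7*A)
H = 2050483
sqrt(K(1586, 1012) + H) = sqrt(-7*1586 + 2050483) = sqrt(-11102 + 2050483) = sqrt(2039381)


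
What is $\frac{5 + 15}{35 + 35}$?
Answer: $\frac{2}{7} \approx 0.28571$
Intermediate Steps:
$\frac{5 + 15}{35 + 35} = \frac{1}{70} \cdot 20 = \frac{2}{7}$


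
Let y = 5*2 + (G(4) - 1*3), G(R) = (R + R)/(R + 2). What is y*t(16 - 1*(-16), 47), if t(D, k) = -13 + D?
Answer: 475/3 ≈ 158.33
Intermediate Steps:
G(R) = 2*R/(2 + R) (G(R) = (2*R)/(2 + R) = 2*R/(2 + R))
y = 25/3 (y = 5*2 + (2*4/(2 + 4) - 1*3) = 10 + (2*4/6 - 3) = 10 + (2*4*(⅙) - 3) = 10 + (4/3 - 3) = 10 - 5/3 = 25/3 ≈ 8.3333)
y*t(16 - 1*(-16), 47) = 25*(-13 + (16 - 1*(-16)))/3 = 25*(-13 + (16 + 16))/3 = 25*(-13 + 32)/3 = (25/3)*19 = 475/3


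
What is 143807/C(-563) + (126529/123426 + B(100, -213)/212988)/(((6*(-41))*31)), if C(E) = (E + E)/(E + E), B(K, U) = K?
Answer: 2402466667948165697/16706187252324 ≈ 1.4381e+5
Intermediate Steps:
C(E) = 1 (C(E) = (2*E)/((2*E)) = (2*E)*(1/(2*E)) = 1)
143807/C(-563) + (126529/123426 + B(100, -213)/212988)/(((6*(-41))*31)) = 143807/1 + (126529/123426 + 100/212988)/(((6*(-41))*31)) = 143807*1 + (126529*(1/123426) + 100*(1/212988))/((-246*31)) = 143807 + (126529/123426 + 25/53247)/(-7626) = 143807 + (2246791771/2190688074)*(-1/7626) = 143807 - 2246791771/16706187252324 = 2402466667948165697/16706187252324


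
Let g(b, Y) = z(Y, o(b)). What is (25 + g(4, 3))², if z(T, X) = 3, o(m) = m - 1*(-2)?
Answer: 784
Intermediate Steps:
o(m) = 2 + m (o(m) = m + 2 = 2 + m)
g(b, Y) = 3
(25 + g(4, 3))² = (25 + 3)² = 28² = 784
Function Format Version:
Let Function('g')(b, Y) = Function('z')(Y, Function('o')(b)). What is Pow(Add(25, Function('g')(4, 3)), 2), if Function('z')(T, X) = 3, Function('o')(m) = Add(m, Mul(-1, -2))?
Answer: 784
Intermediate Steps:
Function('o')(m) = Add(2, m) (Function('o')(m) = Add(m, 2) = Add(2, m))
Function('g')(b, Y) = 3
Pow(Add(25, Function('g')(4, 3)), 2) = Pow(Add(25, 3), 2) = Pow(28, 2) = 784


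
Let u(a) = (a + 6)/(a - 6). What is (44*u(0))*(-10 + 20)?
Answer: -440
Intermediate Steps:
u(a) = (6 + a)/(-6 + a)
(44*u(0))*(-10 + 20) = (44*((6 + 0)/(-6 + 0)))*(-10 + 20) = (44*(6/(-6)))*10 = (44*(-⅙*6))*10 = (44*(-1))*10 = -44*10 = -440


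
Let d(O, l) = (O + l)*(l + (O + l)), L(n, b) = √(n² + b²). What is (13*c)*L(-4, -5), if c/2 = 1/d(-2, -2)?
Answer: 13*√41/12 ≈ 6.9367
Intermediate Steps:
L(n, b) = √(b² + n²)
d(O, l) = (O + l)*(O + 2*l)
c = 1/12 (c = 2/((-2)² + 2*(-2)² + 3*(-2)*(-2)) = 2/(4 + 2*4 + 12) = 2/(4 + 8 + 12) = 2/24 = 2*(1/24) = 1/12 ≈ 0.083333)
(13*c)*L(-4, -5) = (13*(1/12))*√((-5)² + (-4)²) = 13*√(25 + 16)/12 = 13*√41/12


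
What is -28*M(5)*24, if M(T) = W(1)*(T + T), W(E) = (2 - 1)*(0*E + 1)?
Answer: -6720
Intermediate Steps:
W(E) = 1 (W(E) = 1*(0 + 1) = 1*1 = 1)
M(T) = 2*T (M(T) = 1*(T + T) = 1*(2*T) = 2*T)
-28*M(5)*24 = -56*5*24 = -28*10*24 = -280*24 = -6720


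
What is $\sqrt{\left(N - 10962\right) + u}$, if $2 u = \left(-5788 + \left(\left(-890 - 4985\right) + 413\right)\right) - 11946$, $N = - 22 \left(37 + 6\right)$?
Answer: $i \sqrt{23506} \approx 153.32 i$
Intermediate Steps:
$N = -946$ ($N = \left(-22\right) 43 = -946$)
$u = -11598$ ($u = \frac{\left(-5788 + \left(\left(-890 - 4985\right) + 413\right)\right) - 11946}{2} = \frac{\left(-5788 + \left(-5875 + 413\right)\right) - 11946}{2} = \frac{\left(-5788 - 5462\right) - 11946}{2} = \frac{-11250 - 11946}{2} = \frac{1}{2} \left(-23196\right) = -11598$)
$\sqrt{\left(N - 10962\right) + u} = \sqrt{\left(-946 - 10962\right) - 11598} = \sqrt{-11908 - 11598} = \sqrt{-23506} = i \sqrt{23506}$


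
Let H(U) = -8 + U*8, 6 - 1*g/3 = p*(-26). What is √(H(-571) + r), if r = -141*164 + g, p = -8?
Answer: I*√28306 ≈ 168.24*I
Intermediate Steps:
g = -606 (g = 18 - (-24)*(-26) = 18 - 3*208 = 18 - 624 = -606)
r = -23730 (r = -141*164 - 606 = -23124 - 606 = -23730)
H(U) = -8 + 8*U
√(H(-571) + r) = √((-8 + 8*(-571)) - 23730) = √((-8 - 4568) - 23730) = √(-4576 - 23730) = √(-28306) = I*√28306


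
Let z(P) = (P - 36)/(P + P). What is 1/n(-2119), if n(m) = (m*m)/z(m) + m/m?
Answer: 2155/19029304473 ≈ 1.1325e-7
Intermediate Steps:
z(P) = (-36 + P)/(2*P) (z(P) = (-36 + P)/((2*P)) = (-36 + P)*(1/(2*P)) = (-36 + P)/(2*P))
n(m) = 1 + 2*m³/(-36 + m) (n(m) = (m*m)/(((-36 + m)/(2*m))) + m/m = m²*(2*m/(-36 + m)) + 1 = 2*m³/(-36 + m) + 1 = 1 + 2*m³/(-36 + m))
1/n(-2119) = 1/((-36 - 2119 + 2*(-2119)³)/(-36 - 2119)) = 1/((-36 - 2119 + 2*(-9514651159))/(-2155)) = 1/(-(-36 - 2119 - 19029302318)/2155) = 1/(-1/2155*(-19029304473)) = 1/(19029304473/2155) = 2155/19029304473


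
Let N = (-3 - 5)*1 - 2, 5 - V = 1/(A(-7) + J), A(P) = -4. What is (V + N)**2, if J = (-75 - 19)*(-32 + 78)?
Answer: 468246321/18731584 ≈ 24.998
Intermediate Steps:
J = -4324 (J = -94*46 = -4324)
V = 21641/4328 (V = 5 - 1/(-4 - 4324) = 5 - 1/(-4328) = 5 - 1*(-1/4328) = 5 + 1/4328 = 21641/4328 ≈ 5.0002)
N = -10 (N = -8*1 - 2 = -8 - 2 = -10)
(V + N)**2 = (21641/4328 - 10)**2 = (-21639/4328)**2 = 468246321/18731584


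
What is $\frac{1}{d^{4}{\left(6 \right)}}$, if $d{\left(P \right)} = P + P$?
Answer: $\frac{1}{20736} \approx 4.8225 \cdot 10^{-5}$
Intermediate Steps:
$d{\left(P \right)} = 2 P$
$\frac{1}{d^{4}{\left(6 \right)}} = \frac{1}{\left(2 \cdot 6\right)^{4}} = \frac{1}{12^{4}} = \frac{1}{20736}$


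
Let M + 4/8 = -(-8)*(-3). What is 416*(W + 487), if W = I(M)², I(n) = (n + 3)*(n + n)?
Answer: 461905288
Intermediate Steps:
M = -49/2 (M = -½ - (-8)*(-3) = -½ - 4*6 = -½ - 24 = -49/2 ≈ -24.500)
I(n) = 2*n*(3 + n) (I(n) = (3 + n)*(2*n) = 2*n*(3 + n))
W = 4439449/4 (W = (2*(-49/2)*(3 - 49/2))² = (2*(-49/2)*(-43/2))² = (2107/2)² = 4439449/4 ≈ 1.1099e+6)
416*(W + 487) = 416*(4439449/4 + 487) = 416*(4441397/4) = 461905288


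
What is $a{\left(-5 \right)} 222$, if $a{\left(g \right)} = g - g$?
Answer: $0$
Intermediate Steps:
$a{\left(g \right)} = 0$
$a{\left(-5 \right)} 222 = 0 \cdot 222 = 0$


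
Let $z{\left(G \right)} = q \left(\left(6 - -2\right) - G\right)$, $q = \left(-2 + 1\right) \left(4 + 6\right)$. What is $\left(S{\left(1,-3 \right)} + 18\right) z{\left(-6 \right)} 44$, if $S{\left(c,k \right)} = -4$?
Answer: $-86240$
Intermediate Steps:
$q = -10$ ($q = \left(-1\right) 10 = -10$)
$z{\left(G \right)} = -80 + 10 G$ ($z{\left(G \right)} = - 10 \left(\left(6 - -2\right) - G\right) = - 10 \left(\left(6 + 2\right) - G\right) = - 10 \left(8 - G\right) = -80 + 10 G$)
$\left(S{\left(1,-3 \right)} + 18\right) z{\left(-6 \right)} 44 = \left(-4 + 18\right) \left(-80 + 10 \left(-6\right)\right) 44 = 14 \left(-80 - 60\right) 44 = 14 \left(-140\right) 44 = \left(-1960\right) 44 = -86240$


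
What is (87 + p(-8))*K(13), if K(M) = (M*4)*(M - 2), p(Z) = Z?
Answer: 45188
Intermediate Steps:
K(M) = 4*M*(-2 + M) (K(M) = (4*M)*(-2 + M) = 4*M*(-2 + M))
(87 + p(-8))*K(13) = (87 - 8)*(4*13*(-2 + 13)) = 79*(4*13*11) = 79*572 = 45188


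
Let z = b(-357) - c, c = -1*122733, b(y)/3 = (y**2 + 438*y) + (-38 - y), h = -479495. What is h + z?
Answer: -442556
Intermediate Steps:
b(y) = -114 + 3*y**2 + 1311*y (b(y) = 3*((y**2 + 438*y) + (-38 - y)) = 3*(-38 + y**2 + 437*y) = -114 + 3*y**2 + 1311*y)
c = -122733
z = 36939 (z = (-114 + 3*(-357)**2 + 1311*(-357)) - 1*(-122733) = (-114 + 3*127449 - 468027) + 122733 = (-114 + 382347 - 468027) + 122733 = -85794 + 122733 = 36939)
h + z = -479495 + 36939 = -442556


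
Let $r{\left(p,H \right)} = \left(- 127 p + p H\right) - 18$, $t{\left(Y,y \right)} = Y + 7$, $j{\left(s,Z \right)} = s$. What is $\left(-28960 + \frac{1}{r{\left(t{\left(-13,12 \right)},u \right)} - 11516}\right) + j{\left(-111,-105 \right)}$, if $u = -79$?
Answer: $- \frac{299373159}{10298} \approx -29071.0$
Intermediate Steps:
$t{\left(Y,y \right)} = 7 + Y$
$r{\left(p,H \right)} = -18 - 127 p + H p$ ($r{\left(p,H \right)} = \left(- 127 p + H p\right) - 18 = -18 - 127 p + H p$)
$\left(-28960 + \frac{1}{r{\left(t{\left(-13,12 \right)},u \right)} - 11516}\right) + j{\left(-111,-105 \right)} = \left(-28960 + \frac{1}{\left(-18 - 127 \left(7 - 13\right) - 79 \left(7 - 13\right)\right) - 11516}\right) - 111 = \left(-28960 + \frac{1}{\left(-18 - -762 - -474\right) - 11516}\right) - 111 = \left(-28960 + \frac{1}{\left(-18 + 762 + 474\right) - 11516}\right) - 111 = \left(-28960 + \frac{1}{1218 - 11516}\right) - 111 = \left(-28960 + \frac{1}{-10298}\right) - 111 = \left(-28960 - \frac{1}{10298}\right) - 111 = - \frac{298230081}{10298} - 111 = - \frac{299373159}{10298}$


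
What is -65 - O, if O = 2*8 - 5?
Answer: -76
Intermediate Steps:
O = 11 (O = 16 - 5 = 11)
-65 - O = -65 - 1*11 = -65 - 11 = -76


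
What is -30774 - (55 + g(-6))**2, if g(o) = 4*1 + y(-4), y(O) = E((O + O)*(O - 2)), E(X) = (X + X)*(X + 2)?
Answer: -23640655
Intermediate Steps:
E(X) = 2*X*(2 + X) (E(X) = (2*X)*(2 + X) = 2*X*(2 + X))
y(O) = 4*O*(-2 + O)*(2 + 2*O*(-2 + O)) (y(O) = 2*((O + O)*(O - 2))*(2 + (O + O)*(O - 2)) = 2*((2*O)*(-2 + O))*(2 + (2*O)*(-2 + O)) = 2*(2*O*(-2 + O))*(2 + 2*O*(-2 + O)) = 4*O*(-2 + O)*(2 + 2*O*(-2 + O)))
g(o) = 4804 (g(o) = 4*1 + 8*(-4)*(1 - 4*(-2 - 4))*(-2 - 4) = 4 + 8*(-4)*(1 - 4*(-6))*(-6) = 4 + 8*(-4)*(1 + 24)*(-6) = 4 + 8*(-4)*25*(-6) = 4 + 4800 = 4804)
-30774 - (55 + g(-6))**2 = -30774 - (55 + 4804)**2 = -30774 - 1*4859**2 = -30774 - 1*23609881 = -30774 - 23609881 = -23640655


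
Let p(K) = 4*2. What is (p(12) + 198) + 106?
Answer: 312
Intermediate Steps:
p(K) = 8
(p(12) + 198) + 106 = (8 + 198) + 106 = 206 + 106 = 312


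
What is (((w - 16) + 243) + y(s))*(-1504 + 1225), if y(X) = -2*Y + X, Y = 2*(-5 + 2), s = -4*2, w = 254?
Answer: -135315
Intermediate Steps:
s = -8
Y = -6 (Y = 2*(-3) = -6)
y(X) = 12 + X (y(X) = -2*(-6) + X = 12 + X)
(((w - 16) + 243) + y(s))*(-1504 + 1225) = (((254 - 16) + 243) + (12 - 8))*(-1504 + 1225) = ((238 + 243) + 4)*(-279) = (481 + 4)*(-279) = 485*(-279) = -135315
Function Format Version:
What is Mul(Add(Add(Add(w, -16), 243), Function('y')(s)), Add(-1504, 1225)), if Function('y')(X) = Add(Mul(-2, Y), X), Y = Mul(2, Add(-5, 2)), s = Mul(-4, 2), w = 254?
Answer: -135315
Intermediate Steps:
s = -8
Y = -6 (Y = Mul(2, -3) = -6)
Function('y')(X) = Add(12, X) (Function('y')(X) = Add(Mul(-2, -6), X) = Add(12, X))
Mul(Add(Add(Add(w, -16), 243), Function('y')(s)), Add(-1504, 1225)) = Mul(Add(Add(Add(254, -16), 243), Add(12, -8)), Add(-1504, 1225)) = Mul(Add(Add(238, 243), 4), -279) = Mul(Add(481, 4), -279) = Mul(485, -279) = -135315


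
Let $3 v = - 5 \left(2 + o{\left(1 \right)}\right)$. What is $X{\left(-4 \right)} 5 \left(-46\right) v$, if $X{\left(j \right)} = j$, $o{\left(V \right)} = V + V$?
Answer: $- \frac{18400}{3} \approx -6133.3$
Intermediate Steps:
$o{\left(V \right)} = 2 V$
$v = - \frac{20}{3}$ ($v = \frac{\left(-5\right) \left(2 + 2 \cdot 1\right)}{3} = \frac{\left(-5\right) \left(2 + 2\right)}{3} = \frac{\left(-5\right) 4}{3} = \frac{1}{3} \left(-20\right) = - \frac{20}{3} \approx -6.6667$)
$X{\left(-4 \right)} 5 \left(-46\right) v = \left(-4\right) 5 \left(-46\right) \left(- \frac{20}{3}\right) = \left(-20\right) \left(-46\right) \left(- \frac{20}{3}\right) = 920 \left(- \frac{20}{3}\right) = - \frac{18400}{3}$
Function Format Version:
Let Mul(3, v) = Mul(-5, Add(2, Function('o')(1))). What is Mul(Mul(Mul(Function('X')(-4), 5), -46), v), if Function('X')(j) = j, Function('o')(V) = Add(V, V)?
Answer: Rational(-18400, 3) ≈ -6133.3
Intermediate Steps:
Function('o')(V) = Mul(2, V)
v = Rational(-20, 3) (v = Mul(Rational(1, 3), Mul(-5, Add(2, Mul(2, 1)))) = Mul(Rational(1, 3), Mul(-5, Add(2, 2))) = Mul(Rational(1, 3), Mul(-5, 4)) = Mul(Rational(1, 3), -20) = Rational(-20, 3) ≈ -6.6667)
Mul(Mul(Mul(Function('X')(-4), 5), -46), v) = Mul(Mul(Mul(-4, 5), -46), Rational(-20, 3)) = Mul(Mul(-20, -46), Rational(-20, 3)) = Mul(920, Rational(-20, 3)) = Rational(-18400, 3)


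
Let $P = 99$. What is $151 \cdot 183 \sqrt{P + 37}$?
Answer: $55266 \sqrt{34} \approx 3.2225 \cdot 10^{5}$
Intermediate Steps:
$151 \cdot 183 \sqrt{P + 37} = 151 \cdot 183 \sqrt{99 + 37} = 27633 \sqrt{136} = 27633 \cdot 2 \sqrt{34} = 55266 \sqrt{34}$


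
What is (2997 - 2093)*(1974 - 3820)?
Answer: -1668784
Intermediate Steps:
(2997 - 2093)*(1974 - 3820) = 904*(-1846) = -1668784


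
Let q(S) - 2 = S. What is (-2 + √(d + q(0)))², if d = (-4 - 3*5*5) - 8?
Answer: (2 - I*√85)² ≈ -81.0 - 36.878*I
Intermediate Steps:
q(S) = 2 + S
d = -87 (d = (-4 - 15*5) - 8 = (-4 - 75) - 8 = -79 - 8 = -87)
(-2 + √(d + q(0)))² = (-2 + √(-87 + (2 + 0)))² = (-2 + √(-87 + 2))² = (-2 + √(-85))² = (-2 + I*√85)²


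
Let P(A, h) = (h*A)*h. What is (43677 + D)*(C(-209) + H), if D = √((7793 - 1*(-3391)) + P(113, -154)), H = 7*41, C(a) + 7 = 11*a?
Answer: -88183863 - 4038*√672773 ≈ -9.1496e+7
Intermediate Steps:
C(a) = -7 + 11*a
H = 287
P(A, h) = A*h² (P(A, h) = (A*h)*h = A*h²)
D = 2*√672773 (D = √((7793 - 1*(-3391)) + 113*(-154)²) = √((7793 + 3391) + 113*23716) = √(11184 + 2679908) = √2691092 = 2*√672773 ≈ 1640.5)
(43677 + D)*(C(-209) + H) = (43677 + 2*√672773)*((-7 + 11*(-209)) + 287) = (43677 + 2*√672773)*((-7 - 2299) + 287) = (43677 + 2*√672773)*(-2306 + 287) = (43677 + 2*√672773)*(-2019) = -88183863 - 4038*√672773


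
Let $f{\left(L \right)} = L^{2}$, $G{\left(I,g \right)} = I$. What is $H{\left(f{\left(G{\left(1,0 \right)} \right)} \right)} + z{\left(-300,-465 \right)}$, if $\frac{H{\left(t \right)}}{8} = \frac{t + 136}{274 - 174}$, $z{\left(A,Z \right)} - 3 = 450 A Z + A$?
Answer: $\frac{1569367849}{25} \approx 6.2775 \cdot 10^{7}$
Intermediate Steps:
$z{\left(A,Z \right)} = 3 + A + 450 A Z$ ($z{\left(A,Z \right)} = 3 + \left(450 A Z + A\right) = 3 + \left(A + 450 A Z\right) = 3 + A + 450 A Z$)
$H{\left(t \right)} = \frac{272}{25} + \frac{2 t}{25}$ ($H{\left(t \right)} = 8 \frac{t + 136}{274 - 174} = 8 \frac{136 + t}{100} = 8 \left(136 + t\right) \frac{1}{100} = 8 \left(\frac{34}{25} + \frac{t}{100}\right) = \frac{272}{25} + \frac{2 t}{25}$)
$H{\left(f{\left(G{\left(1,0 \right)} \right)} \right)} + z{\left(-300,-465 \right)} = \left(\frac{272}{25} + \frac{2 \cdot 1^{2}}{25}\right) + \left(3 - 300 + 450 \left(-300\right) \left(-465\right)\right) = \left(\frac{272}{25} + \frac{2}{25} \cdot 1\right) + \left(3 - 300 + 62775000\right) = \left(\frac{272}{25} + \frac{2}{25}\right) + 62774703 = \frac{274}{25} + 62774703 = \frac{1569367849}{25}$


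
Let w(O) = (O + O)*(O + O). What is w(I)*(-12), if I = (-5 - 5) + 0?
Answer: -4800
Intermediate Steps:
I = -10 (I = -10 + 0 = -10)
w(O) = 4*O² (w(O) = (2*O)*(2*O) = 4*O²)
w(I)*(-12) = (4*(-10)²)*(-12) = (4*100)*(-12) = 400*(-12) = -4800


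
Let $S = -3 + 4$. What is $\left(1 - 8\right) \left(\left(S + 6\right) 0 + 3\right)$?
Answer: $-21$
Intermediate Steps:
$S = 1$
$\left(1 - 8\right) \left(\left(S + 6\right) 0 + 3\right) = \left(1 - 8\right) \left(\left(1 + 6\right) 0 + 3\right) = \left(1 - 8\right) \left(7 \cdot 0 + 3\right) = - 7 \left(0 + 3\right) = \left(-7\right) 3 = -21$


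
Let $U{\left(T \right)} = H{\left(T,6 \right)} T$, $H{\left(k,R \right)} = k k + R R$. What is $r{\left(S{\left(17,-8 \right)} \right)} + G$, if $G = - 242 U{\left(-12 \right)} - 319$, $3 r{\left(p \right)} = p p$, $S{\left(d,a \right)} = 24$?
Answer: $522593$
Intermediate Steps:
$H{\left(k,R \right)} = R^{2} + k^{2}$ ($H{\left(k,R \right)} = k^{2} + R^{2} = R^{2} + k^{2}$)
$r{\left(p \right)} = \frac{p^{2}}{3}$ ($r{\left(p \right)} = \frac{p p}{3} = \frac{p^{2}}{3}$)
$U{\left(T \right)} = T \left(36 + T^{2}\right)$ ($U{\left(T \right)} = \left(6^{2} + T^{2}\right) T = \left(36 + T^{2}\right) T = T \left(36 + T^{2}\right)$)
$G = 522401$ ($G = - 242 \left(- 12 \left(36 + \left(-12\right)^{2}\right)\right) - 319 = - 242 \left(- 12 \left(36 + 144\right)\right) - 319 = - 242 \left(\left(-12\right) 180\right) - 319 = \left(-242\right) \left(-2160\right) - 319 = 522720 - 319 = 522401$)
$r{\left(S{\left(17,-8 \right)} \right)} + G = \frac{24^{2}}{3} + 522401 = \frac{1}{3} \cdot 576 + 522401 = 192 + 522401 = 522593$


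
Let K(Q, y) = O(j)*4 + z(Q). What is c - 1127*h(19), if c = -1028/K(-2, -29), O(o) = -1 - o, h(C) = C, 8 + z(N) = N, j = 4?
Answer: -320681/15 ≈ -21379.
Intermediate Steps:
z(N) = -8 + N
K(Q, y) = -28 + Q (K(Q, y) = (-1 - 1*4)*4 + (-8 + Q) = (-1 - 4)*4 + (-8 + Q) = -5*4 + (-8 + Q) = -20 + (-8 + Q) = -28 + Q)
c = 514/15 (c = -1028/(-28 - 2) = -1028/(-30) = -1028*(-1/30) = 514/15 ≈ 34.267)
c - 1127*h(19) = 514/15 - 1127*19 = 514/15 - 21413 = -320681/15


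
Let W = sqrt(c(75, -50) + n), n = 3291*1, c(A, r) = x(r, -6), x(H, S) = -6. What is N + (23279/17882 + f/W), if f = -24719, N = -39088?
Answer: -698948337/17882 - 24719*sqrt(365)/1095 ≈ -39518.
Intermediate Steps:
c(A, r) = -6
n = 3291
W = 3*sqrt(365) (W = sqrt(-6 + 3291) = sqrt(3285) = 3*sqrt(365) ≈ 57.315)
N + (23279/17882 + f/W) = -39088 + (23279/17882 - 24719*sqrt(365)/1095) = -698948337/17882 - 24719*sqrt(365)/1095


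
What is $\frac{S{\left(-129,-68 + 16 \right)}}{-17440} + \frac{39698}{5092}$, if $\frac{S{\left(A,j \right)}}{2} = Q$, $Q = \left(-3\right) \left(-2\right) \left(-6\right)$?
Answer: $\frac{21646867}{2775140} \approx 7.8003$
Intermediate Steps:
$Q = -36$ ($Q = 6 \left(-6\right) = -36$)
$S{\left(A,j \right)} = -72$ ($S{\left(A,j \right)} = 2 \left(-36\right) = -72$)
$\frac{S{\left(-129,-68 + 16 \right)}}{-17440} + \frac{39698}{5092} = - \frac{72}{-17440} + \frac{39698}{5092} = \left(-72\right) \left(- \frac{1}{17440}\right) + 39698 \cdot \frac{1}{5092} = \frac{9}{2180} + \frac{19849}{2546} = \frac{21646867}{2775140}$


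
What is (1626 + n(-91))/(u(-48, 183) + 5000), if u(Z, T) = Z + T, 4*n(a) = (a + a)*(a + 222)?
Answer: -8669/10270 ≈ -0.84411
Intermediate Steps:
n(a) = a*(222 + a)/2 (n(a) = ((a + a)*(a + 222))/4 = ((2*a)*(222 + a))/4 = (2*a*(222 + a))/4 = a*(222 + a)/2)
u(Z, T) = T + Z
(1626 + n(-91))/(u(-48, 183) + 5000) = (1626 + (½)*(-91)*(222 - 91))/((183 - 48) + 5000) = (1626 + (½)*(-91)*131)/(135 + 5000) = (1626 - 11921/2)/5135 = -8669/2*1/5135 = -8669/10270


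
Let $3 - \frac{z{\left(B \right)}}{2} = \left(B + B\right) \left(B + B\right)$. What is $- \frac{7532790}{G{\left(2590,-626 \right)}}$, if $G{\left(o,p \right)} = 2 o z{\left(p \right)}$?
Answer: $\frac{753279}{1623931036} \approx 0.00046386$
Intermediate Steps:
$z{\left(B \right)} = 6 - 8 B^{2}$ ($z{\left(B \right)} = 6 - 2 \left(B + B\right) \left(B + B\right) = 6 - 2 \cdot 2 B 2 B = 6 - 2 \cdot 4 B^{2} = 6 - 8 B^{2}$)
$G{\left(o,p \right)} = 2 o \left(6 - 8 p^{2}\right)$
$- \frac{7532790}{G{\left(2590,-626 \right)}} = - \frac{7532790}{4 \cdot 2590 \left(3 - 4 \left(-626\right)^{2}\right)} = - \frac{7532790}{4 \cdot 2590 \left(3 - 1567504\right)} = - \frac{7532790}{4 \cdot 2590 \left(-1567501\right)} = - \frac{7532790}{-16239310360} = \left(-7532790\right) \left(- \frac{1}{16239310360}\right) = \frac{753279}{1623931036}$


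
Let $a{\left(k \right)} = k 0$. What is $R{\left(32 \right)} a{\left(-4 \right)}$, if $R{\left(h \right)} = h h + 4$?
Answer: $0$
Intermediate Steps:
$R{\left(h \right)} = 4 + h^{2}$ ($R{\left(h \right)} = h^{2} + 4 = 4 + h^{2}$)
$a{\left(k \right)} = 0$
$R{\left(32 \right)} a{\left(-4 \right)} = \left(4 + 32^{2}\right) 0 = \left(4 + 1024\right) 0 = 1028 \cdot 0 = 0$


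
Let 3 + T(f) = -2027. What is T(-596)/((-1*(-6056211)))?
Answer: -290/865173 ≈ -0.00033519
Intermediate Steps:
T(f) = -2030 (T(f) = -3 - 2027 = -2030)
T(-596)/((-1*(-6056211))) = -2030/((-1*(-6056211))) = -2030/6056211 = -2030*1/6056211 = -290/865173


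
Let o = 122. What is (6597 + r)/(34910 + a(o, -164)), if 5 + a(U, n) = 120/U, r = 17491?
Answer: 1469368/2129265 ≈ 0.69008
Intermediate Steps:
a(U, n) = -5 + 120/U
(6597 + r)/(34910 + a(o, -164)) = (6597 + 17491)/(34910 + (-5 + 120/122)) = 24088/(34910 + (-5 + 120*(1/122))) = 24088/(34910 + (-5 + 60/61)) = 24088/(34910 - 245/61) = 24088/(2129265/61) = 24088*(61/2129265) = 1469368/2129265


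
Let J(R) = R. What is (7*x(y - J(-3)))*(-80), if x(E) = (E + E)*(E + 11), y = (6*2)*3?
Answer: -2184000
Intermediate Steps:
y = 36 (y = 12*3 = 36)
x(E) = 2*E*(11 + E) (x(E) = (2*E)*(11 + E) = 2*E*(11 + E))
(7*x(y - J(-3)))*(-80) = (7*(2*(36 - 1*(-3))*(11 + (36 - 1*(-3)))))*(-80) = (7*(2*(36 + 3)*(11 + (36 + 3))))*(-80) = (7*(2*39*(11 + 39)))*(-80) = (7*(2*39*50))*(-80) = (7*3900)*(-80) = 27300*(-80) = -2184000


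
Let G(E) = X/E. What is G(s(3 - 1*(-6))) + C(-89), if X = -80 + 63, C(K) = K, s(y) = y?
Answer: -818/9 ≈ -90.889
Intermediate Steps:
X = -17
G(E) = -17/E
G(s(3 - 1*(-6))) + C(-89) = -17/(3 - 1*(-6)) - 89 = -17/(3 + 6) - 89 = -17/9 - 89 = -818/9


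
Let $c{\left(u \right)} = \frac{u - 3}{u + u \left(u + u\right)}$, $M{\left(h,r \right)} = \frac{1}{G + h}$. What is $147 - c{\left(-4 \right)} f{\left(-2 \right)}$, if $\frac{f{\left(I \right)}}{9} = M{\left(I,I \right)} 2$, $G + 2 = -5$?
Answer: $\frac{293}{2} \approx 146.5$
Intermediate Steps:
$G = -7$ ($G = -2 - 5 = -7$)
$M{\left(h,r \right)} = \frac{1}{-7 + h}$
$c{\left(u \right)} = \frac{-3 + u}{u + 2 u^{2}}$ ($c{\left(u \right)} = \frac{-3 + u}{u + u 2 u} = \frac{-3 + u}{u + 2 u^{2}}$)
$f{\left(I \right)} = \frac{18}{-7 + I}$ ($f{\left(I \right)} = 9 \frac{1}{-7 + I} 2 = 9 \frac{2}{-7 + I} = \frac{18}{-7 + I}$)
$147 - c{\left(-4 \right)} f{\left(-2 \right)} = 147 - \frac{-3 - 4}{\left(-4\right) \left(1 + 2 \left(-4\right)\right)} \frac{18}{-7 - 2} = 147 - \left(- \frac{1}{4}\right) \frac{1}{1 - 8} \left(-7\right) \frac{18}{-9} = 147 - \left(- \frac{1}{4}\right) \frac{1}{-7} \left(-7\right) 18 \left(- \frac{1}{9}\right) = 147 - \left(- \frac{1}{4}\right) \left(- \frac{1}{7}\right) \left(-7\right) \left(-2\right) = 147 - \left(- \frac{1}{4}\right) \left(-2\right) = 147 - \frac{1}{2} = \frac{293}{2}$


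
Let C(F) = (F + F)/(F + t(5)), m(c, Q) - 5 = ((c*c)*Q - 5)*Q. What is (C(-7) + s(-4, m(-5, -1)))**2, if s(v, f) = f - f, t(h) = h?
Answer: 49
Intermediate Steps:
m(c, Q) = 5 + Q*(-5 + Q*c**2) (m(c, Q) = 5 + ((c*c)*Q - 5)*Q = 5 + (c**2*Q - 5)*Q = 5 + (Q*c**2 - 5)*Q = 5 + (-5 + Q*c**2)*Q = 5 + Q*(-5 + Q*c**2))
C(F) = 2*F/(5 + F) (C(F) = (F + F)/(F + 5) = (2*F)/(5 + F) = 2*F/(5 + F))
s(v, f) = 0
(C(-7) + s(-4, m(-5, -1)))**2 = (2*(-7)/(5 - 7) + 0)**2 = (2*(-7)/(-2) + 0)**2 = (2*(-7)*(-1/2) + 0)**2 = (7 + 0)**2 = 7**2 = 49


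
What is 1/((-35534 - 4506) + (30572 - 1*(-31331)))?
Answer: 1/21863 ≈ 4.5739e-5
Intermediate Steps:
1/((-35534 - 4506) + (30572 - 1*(-31331))) = 1/(-40040 + (30572 + 31331)) = 1/(-40040 + 61903) = 1/21863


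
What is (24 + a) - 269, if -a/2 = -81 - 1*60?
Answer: 37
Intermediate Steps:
a = 282 (a = -2*(-81 - 1*60) = -2*(-81 - 60) = -2*(-141) = 282)
(24 + a) - 269 = (24 + 282) - 269 = 306 - 269 = 37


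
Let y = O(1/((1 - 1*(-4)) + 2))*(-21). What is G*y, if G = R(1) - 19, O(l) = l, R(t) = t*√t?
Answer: 54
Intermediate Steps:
R(t) = t^(3/2)
G = -18 (G = 1^(3/2) - 19 = 1 - 19 = -18)
y = -3 (y = -21/((1 - 1*(-4)) + 2) = -21/((1 + 4) + 2) = -21/(5 + 2) = -21/7 = (⅐)*(-21) = -3)
G*y = -18*(-3) = 54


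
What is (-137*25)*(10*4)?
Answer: -137000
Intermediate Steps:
(-137*25)*(10*4) = -3425*40 = -137000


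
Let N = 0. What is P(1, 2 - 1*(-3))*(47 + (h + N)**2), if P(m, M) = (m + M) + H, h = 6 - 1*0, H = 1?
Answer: 581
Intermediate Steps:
h = 6 (h = 6 + 0 = 6)
P(m, M) = 1 + M + m (P(m, M) = (m + M) + 1 = (M + m) + 1 = 1 + M + m)
P(1, 2 - 1*(-3))*(47 + (h + N)**2) = (1 + (2 - 1*(-3)) + 1)*(47 + (6 + 0)**2) = (1 + (2 + 3) + 1)*(47 + 6**2) = (1 + 5 + 1)*(47 + 36) = 7*83 = 581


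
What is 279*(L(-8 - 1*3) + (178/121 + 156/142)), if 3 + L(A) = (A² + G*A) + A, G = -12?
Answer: 579015675/8591 ≈ 67398.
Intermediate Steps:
L(A) = -3 + A² - 11*A (L(A) = -3 + ((A² - 12*A) + A) = -3 + (A² - 11*A) = -3 + A² - 11*A)
279*(L(-8 - 1*3) + (178/121 + 156/142)) = 279*((-3 + (-8 - 1*3)² - 11*(-8 - 1*3)) + (178/121 + 156/142)) = 279*((-3 + (-8 - 3)² - 11*(-8 - 3)) + (178*(1/121) + 156*(1/142))) = 279*((-3 + (-11)² - 11*(-11)) + (178/121 + 78/71)) = 279*((-3 + 121 + 121) + 22076/8591) = 279*(239 + 22076/8591) = 279*(2075325/8591) = 579015675/8591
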